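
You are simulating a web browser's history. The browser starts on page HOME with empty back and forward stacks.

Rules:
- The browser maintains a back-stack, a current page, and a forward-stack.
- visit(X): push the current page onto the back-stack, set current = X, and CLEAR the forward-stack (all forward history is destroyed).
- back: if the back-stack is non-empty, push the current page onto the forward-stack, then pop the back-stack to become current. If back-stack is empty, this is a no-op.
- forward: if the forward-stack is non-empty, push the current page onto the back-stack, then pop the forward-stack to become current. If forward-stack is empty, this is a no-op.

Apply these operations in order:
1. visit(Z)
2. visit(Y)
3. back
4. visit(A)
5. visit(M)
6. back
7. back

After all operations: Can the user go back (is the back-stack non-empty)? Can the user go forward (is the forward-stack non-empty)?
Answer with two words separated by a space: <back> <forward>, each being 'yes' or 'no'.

Answer: yes yes

Derivation:
After 1 (visit(Z)): cur=Z back=1 fwd=0
After 2 (visit(Y)): cur=Y back=2 fwd=0
After 3 (back): cur=Z back=1 fwd=1
After 4 (visit(A)): cur=A back=2 fwd=0
After 5 (visit(M)): cur=M back=3 fwd=0
After 6 (back): cur=A back=2 fwd=1
After 7 (back): cur=Z back=1 fwd=2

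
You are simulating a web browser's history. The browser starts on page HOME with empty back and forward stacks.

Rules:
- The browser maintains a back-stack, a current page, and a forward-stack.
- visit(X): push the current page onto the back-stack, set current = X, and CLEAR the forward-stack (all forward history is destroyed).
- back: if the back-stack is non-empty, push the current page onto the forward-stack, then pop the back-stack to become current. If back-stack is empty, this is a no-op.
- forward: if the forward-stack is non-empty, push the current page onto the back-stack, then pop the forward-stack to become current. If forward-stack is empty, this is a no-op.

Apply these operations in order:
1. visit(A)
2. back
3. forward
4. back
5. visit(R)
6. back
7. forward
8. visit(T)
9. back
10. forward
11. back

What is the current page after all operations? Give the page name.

Answer: R

Derivation:
After 1 (visit(A)): cur=A back=1 fwd=0
After 2 (back): cur=HOME back=0 fwd=1
After 3 (forward): cur=A back=1 fwd=0
After 4 (back): cur=HOME back=0 fwd=1
After 5 (visit(R)): cur=R back=1 fwd=0
After 6 (back): cur=HOME back=0 fwd=1
After 7 (forward): cur=R back=1 fwd=0
After 8 (visit(T)): cur=T back=2 fwd=0
After 9 (back): cur=R back=1 fwd=1
After 10 (forward): cur=T back=2 fwd=0
After 11 (back): cur=R back=1 fwd=1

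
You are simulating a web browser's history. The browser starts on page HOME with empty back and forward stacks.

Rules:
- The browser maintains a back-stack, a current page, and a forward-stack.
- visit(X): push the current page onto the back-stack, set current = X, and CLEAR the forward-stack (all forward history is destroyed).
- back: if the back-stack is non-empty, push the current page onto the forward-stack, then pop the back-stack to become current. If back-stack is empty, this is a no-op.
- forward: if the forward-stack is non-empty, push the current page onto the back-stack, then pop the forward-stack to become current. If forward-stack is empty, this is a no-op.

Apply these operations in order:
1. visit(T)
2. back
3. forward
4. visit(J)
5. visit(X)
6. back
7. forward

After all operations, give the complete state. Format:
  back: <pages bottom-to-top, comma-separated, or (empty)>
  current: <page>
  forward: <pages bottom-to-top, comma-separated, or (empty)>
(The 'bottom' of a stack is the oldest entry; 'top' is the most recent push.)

Answer: back: HOME,T,J
current: X
forward: (empty)

Derivation:
After 1 (visit(T)): cur=T back=1 fwd=0
After 2 (back): cur=HOME back=0 fwd=1
After 3 (forward): cur=T back=1 fwd=0
After 4 (visit(J)): cur=J back=2 fwd=0
After 5 (visit(X)): cur=X back=3 fwd=0
After 6 (back): cur=J back=2 fwd=1
After 7 (forward): cur=X back=3 fwd=0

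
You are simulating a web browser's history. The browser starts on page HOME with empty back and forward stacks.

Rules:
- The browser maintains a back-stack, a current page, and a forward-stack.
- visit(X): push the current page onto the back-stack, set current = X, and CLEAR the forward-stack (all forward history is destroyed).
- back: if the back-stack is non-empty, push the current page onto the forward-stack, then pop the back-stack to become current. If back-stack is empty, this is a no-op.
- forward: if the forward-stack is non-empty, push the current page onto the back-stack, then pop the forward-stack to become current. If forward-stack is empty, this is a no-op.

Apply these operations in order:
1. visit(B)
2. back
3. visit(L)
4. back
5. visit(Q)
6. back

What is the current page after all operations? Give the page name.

Answer: HOME

Derivation:
After 1 (visit(B)): cur=B back=1 fwd=0
After 2 (back): cur=HOME back=0 fwd=1
After 3 (visit(L)): cur=L back=1 fwd=0
After 4 (back): cur=HOME back=0 fwd=1
After 5 (visit(Q)): cur=Q back=1 fwd=0
After 6 (back): cur=HOME back=0 fwd=1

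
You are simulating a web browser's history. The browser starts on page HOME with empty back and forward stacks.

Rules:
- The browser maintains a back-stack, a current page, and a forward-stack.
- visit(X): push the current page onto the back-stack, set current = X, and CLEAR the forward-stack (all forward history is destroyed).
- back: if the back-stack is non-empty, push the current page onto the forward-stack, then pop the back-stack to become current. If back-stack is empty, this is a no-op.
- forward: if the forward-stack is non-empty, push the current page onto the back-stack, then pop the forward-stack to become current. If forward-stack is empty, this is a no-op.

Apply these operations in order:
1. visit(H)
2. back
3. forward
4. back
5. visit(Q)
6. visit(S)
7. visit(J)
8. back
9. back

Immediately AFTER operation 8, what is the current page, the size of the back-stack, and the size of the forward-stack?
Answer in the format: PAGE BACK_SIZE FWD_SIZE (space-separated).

After 1 (visit(H)): cur=H back=1 fwd=0
After 2 (back): cur=HOME back=0 fwd=1
After 3 (forward): cur=H back=1 fwd=0
After 4 (back): cur=HOME back=0 fwd=1
After 5 (visit(Q)): cur=Q back=1 fwd=0
After 6 (visit(S)): cur=S back=2 fwd=0
After 7 (visit(J)): cur=J back=3 fwd=0
After 8 (back): cur=S back=2 fwd=1

S 2 1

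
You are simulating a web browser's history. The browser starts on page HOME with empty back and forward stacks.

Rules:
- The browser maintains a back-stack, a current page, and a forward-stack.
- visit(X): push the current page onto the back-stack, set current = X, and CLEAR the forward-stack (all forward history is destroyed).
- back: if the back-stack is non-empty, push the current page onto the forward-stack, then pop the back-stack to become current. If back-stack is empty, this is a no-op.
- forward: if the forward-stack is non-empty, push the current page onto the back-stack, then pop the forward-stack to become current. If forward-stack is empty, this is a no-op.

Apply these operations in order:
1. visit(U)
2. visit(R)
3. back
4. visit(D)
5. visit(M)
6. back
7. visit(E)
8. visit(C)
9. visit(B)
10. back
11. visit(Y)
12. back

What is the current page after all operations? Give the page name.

After 1 (visit(U)): cur=U back=1 fwd=0
After 2 (visit(R)): cur=R back=2 fwd=0
After 3 (back): cur=U back=1 fwd=1
After 4 (visit(D)): cur=D back=2 fwd=0
After 5 (visit(M)): cur=M back=3 fwd=0
After 6 (back): cur=D back=2 fwd=1
After 7 (visit(E)): cur=E back=3 fwd=0
After 8 (visit(C)): cur=C back=4 fwd=0
After 9 (visit(B)): cur=B back=5 fwd=0
After 10 (back): cur=C back=4 fwd=1
After 11 (visit(Y)): cur=Y back=5 fwd=0
After 12 (back): cur=C back=4 fwd=1

Answer: C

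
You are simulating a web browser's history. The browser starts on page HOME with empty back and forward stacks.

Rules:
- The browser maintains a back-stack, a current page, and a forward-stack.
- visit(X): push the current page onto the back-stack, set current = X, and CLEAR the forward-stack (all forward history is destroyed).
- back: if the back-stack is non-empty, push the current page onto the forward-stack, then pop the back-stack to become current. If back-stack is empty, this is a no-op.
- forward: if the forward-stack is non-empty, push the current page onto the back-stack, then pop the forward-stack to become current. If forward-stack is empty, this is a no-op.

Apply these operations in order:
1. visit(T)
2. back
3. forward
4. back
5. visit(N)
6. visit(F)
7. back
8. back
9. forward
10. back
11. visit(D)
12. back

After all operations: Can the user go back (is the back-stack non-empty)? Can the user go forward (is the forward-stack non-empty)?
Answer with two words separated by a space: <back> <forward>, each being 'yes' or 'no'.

After 1 (visit(T)): cur=T back=1 fwd=0
After 2 (back): cur=HOME back=0 fwd=1
After 3 (forward): cur=T back=1 fwd=0
After 4 (back): cur=HOME back=0 fwd=1
After 5 (visit(N)): cur=N back=1 fwd=0
After 6 (visit(F)): cur=F back=2 fwd=0
After 7 (back): cur=N back=1 fwd=1
After 8 (back): cur=HOME back=0 fwd=2
After 9 (forward): cur=N back=1 fwd=1
After 10 (back): cur=HOME back=0 fwd=2
After 11 (visit(D)): cur=D back=1 fwd=0
After 12 (back): cur=HOME back=0 fwd=1

Answer: no yes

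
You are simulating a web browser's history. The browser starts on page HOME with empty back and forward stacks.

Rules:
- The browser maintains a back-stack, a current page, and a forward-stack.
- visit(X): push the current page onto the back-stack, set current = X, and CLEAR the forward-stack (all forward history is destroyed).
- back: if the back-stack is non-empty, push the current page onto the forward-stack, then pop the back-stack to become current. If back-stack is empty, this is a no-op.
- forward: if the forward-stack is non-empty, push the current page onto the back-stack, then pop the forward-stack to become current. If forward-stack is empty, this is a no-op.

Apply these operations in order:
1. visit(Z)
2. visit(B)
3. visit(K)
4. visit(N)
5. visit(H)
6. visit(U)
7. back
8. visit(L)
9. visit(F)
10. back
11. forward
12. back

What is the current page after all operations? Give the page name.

Answer: L

Derivation:
After 1 (visit(Z)): cur=Z back=1 fwd=0
After 2 (visit(B)): cur=B back=2 fwd=0
After 3 (visit(K)): cur=K back=3 fwd=0
After 4 (visit(N)): cur=N back=4 fwd=0
After 5 (visit(H)): cur=H back=5 fwd=0
After 6 (visit(U)): cur=U back=6 fwd=0
After 7 (back): cur=H back=5 fwd=1
After 8 (visit(L)): cur=L back=6 fwd=0
After 9 (visit(F)): cur=F back=7 fwd=0
After 10 (back): cur=L back=6 fwd=1
After 11 (forward): cur=F back=7 fwd=0
After 12 (back): cur=L back=6 fwd=1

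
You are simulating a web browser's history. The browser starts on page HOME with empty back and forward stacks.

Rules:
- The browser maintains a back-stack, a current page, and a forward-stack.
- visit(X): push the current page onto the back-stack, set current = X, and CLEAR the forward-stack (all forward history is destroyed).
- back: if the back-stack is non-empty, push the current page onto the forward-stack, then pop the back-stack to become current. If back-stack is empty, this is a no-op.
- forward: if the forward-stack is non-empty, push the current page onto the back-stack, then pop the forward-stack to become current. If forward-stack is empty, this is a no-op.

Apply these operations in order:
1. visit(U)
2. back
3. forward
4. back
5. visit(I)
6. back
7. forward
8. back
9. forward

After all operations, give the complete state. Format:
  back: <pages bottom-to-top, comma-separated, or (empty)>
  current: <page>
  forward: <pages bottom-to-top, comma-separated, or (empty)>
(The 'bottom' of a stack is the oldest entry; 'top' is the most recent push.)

Answer: back: HOME
current: I
forward: (empty)

Derivation:
After 1 (visit(U)): cur=U back=1 fwd=0
After 2 (back): cur=HOME back=0 fwd=1
After 3 (forward): cur=U back=1 fwd=0
After 4 (back): cur=HOME back=0 fwd=1
After 5 (visit(I)): cur=I back=1 fwd=0
After 6 (back): cur=HOME back=0 fwd=1
After 7 (forward): cur=I back=1 fwd=0
After 8 (back): cur=HOME back=0 fwd=1
After 9 (forward): cur=I back=1 fwd=0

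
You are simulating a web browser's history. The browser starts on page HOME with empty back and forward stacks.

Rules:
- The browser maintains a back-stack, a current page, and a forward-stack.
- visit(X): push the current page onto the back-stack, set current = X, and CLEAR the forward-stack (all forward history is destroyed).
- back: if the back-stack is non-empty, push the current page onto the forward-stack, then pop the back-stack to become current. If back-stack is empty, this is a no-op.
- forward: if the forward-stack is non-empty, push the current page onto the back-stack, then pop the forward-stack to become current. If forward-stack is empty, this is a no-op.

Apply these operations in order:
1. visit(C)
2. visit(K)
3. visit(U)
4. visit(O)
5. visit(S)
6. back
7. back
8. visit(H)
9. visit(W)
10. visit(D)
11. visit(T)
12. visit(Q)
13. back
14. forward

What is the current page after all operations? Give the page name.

Answer: Q

Derivation:
After 1 (visit(C)): cur=C back=1 fwd=0
After 2 (visit(K)): cur=K back=2 fwd=0
After 3 (visit(U)): cur=U back=3 fwd=0
After 4 (visit(O)): cur=O back=4 fwd=0
After 5 (visit(S)): cur=S back=5 fwd=0
After 6 (back): cur=O back=4 fwd=1
After 7 (back): cur=U back=3 fwd=2
After 8 (visit(H)): cur=H back=4 fwd=0
After 9 (visit(W)): cur=W back=5 fwd=0
After 10 (visit(D)): cur=D back=6 fwd=0
After 11 (visit(T)): cur=T back=7 fwd=0
After 12 (visit(Q)): cur=Q back=8 fwd=0
After 13 (back): cur=T back=7 fwd=1
After 14 (forward): cur=Q back=8 fwd=0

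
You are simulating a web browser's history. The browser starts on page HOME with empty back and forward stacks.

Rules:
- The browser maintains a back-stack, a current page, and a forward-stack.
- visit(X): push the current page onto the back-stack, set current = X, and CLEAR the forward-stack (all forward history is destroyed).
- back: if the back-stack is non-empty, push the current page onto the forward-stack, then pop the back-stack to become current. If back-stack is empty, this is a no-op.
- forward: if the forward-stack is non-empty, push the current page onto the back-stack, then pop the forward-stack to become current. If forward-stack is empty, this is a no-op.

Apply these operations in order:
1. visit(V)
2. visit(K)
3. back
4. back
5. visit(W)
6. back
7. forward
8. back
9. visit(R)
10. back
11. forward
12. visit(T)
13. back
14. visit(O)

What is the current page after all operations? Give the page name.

Answer: O

Derivation:
After 1 (visit(V)): cur=V back=1 fwd=0
After 2 (visit(K)): cur=K back=2 fwd=0
After 3 (back): cur=V back=1 fwd=1
After 4 (back): cur=HOME back=0 fwd=2
After 5 (visit(W)): cur=W back=1 fwd=0
After 6 (back): cur=HOME back=0 fwd=1
After 7 (forward): cur=W back=1 fwd=0
After 8 (back): cur=HOME back=0 fwd=1
After 9 (visit(R)): cur=R back=1 fwd=0
After 10 (back): cur=HOME back=0 fwd=1
After 11 (forward): cur=R back=1 fwd=0
After 12 (visit(T)): cur=T back=2 fwd=0
After 13 (back): cur=R back=1 fwd=1
After 14 (visit(O)): cur=O back=2 fwd=0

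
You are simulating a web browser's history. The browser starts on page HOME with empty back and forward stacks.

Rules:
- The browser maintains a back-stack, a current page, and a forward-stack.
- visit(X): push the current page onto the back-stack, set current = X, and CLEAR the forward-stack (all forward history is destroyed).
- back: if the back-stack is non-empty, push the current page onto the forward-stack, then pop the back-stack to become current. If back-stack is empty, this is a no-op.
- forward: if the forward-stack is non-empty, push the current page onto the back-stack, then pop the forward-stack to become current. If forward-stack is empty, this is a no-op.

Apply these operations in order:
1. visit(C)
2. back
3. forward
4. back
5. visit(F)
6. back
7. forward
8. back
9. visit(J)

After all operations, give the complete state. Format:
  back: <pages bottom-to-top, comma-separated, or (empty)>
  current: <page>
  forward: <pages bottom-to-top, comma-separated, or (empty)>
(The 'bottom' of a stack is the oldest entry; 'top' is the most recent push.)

After 1 (visit(C)): cur=C back=1 fwd=0
After 2 (back): cur=HOME back=0 fwd=1
After 3 (forward): cur=C back=1 fwd=0
After 4 (back): cur=HOME back=0 fwd=1
After 5 (visit(F)): cur=F back=1 fwd=0
After 6 (back): cur=HOME back=0 fwd=1
After 7 (forward): cur=F back=1 fwd=0
After 8 (back): cur=HOME back=0 fwd=1
After 9 (visit(J)): cur=J back=1 fwd=0

Answer: back: HOME
current: J
forward: (empty)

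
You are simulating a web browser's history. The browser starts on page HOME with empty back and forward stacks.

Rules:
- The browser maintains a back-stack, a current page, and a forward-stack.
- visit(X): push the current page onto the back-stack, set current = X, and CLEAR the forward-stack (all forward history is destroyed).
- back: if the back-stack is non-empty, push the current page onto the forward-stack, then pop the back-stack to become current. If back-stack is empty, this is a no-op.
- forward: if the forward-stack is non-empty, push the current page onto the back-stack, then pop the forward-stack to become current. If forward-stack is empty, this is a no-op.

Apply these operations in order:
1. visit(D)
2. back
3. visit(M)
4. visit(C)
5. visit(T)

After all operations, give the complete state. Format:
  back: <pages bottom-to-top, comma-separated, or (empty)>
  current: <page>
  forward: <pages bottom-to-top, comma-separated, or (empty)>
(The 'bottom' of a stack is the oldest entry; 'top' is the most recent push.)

Answer: back: HOME,M,C
current: T
forward: (empty)

Derivation:
After 1 (visit(D)): cur=D back=1 fwd=0
After 2 (back): cur=HOME back=0 fwd=1
After 3 (visit(M)): cur=M back=1 fwd=0
After 4 (visit(C)): cur=C back=2 fwd=0
After 5 (visit(T)): cur=T back=3 fwd=0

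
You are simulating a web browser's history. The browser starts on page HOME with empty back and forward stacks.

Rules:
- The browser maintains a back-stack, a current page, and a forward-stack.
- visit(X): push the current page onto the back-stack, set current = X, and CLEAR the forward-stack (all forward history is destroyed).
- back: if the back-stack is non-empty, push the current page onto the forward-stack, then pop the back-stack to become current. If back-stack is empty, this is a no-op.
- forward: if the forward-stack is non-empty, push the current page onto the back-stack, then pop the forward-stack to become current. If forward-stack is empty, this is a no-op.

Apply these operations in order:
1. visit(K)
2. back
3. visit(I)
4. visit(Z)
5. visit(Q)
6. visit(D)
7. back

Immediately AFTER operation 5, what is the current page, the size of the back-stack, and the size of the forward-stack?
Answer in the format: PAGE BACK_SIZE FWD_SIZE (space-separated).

After 1 (visit(K)): cur=K back=1 fwd=0
After 2 (back): cur=HOME back=0 fwd=1
After 3 (visit(I)): cur=I back=1 fwd=0
After 4 (visit(Z)): cur=Z back=2 fwd=0
After 5 (visit(Q)): cur=Q back=3 fwd=0

Q 3 0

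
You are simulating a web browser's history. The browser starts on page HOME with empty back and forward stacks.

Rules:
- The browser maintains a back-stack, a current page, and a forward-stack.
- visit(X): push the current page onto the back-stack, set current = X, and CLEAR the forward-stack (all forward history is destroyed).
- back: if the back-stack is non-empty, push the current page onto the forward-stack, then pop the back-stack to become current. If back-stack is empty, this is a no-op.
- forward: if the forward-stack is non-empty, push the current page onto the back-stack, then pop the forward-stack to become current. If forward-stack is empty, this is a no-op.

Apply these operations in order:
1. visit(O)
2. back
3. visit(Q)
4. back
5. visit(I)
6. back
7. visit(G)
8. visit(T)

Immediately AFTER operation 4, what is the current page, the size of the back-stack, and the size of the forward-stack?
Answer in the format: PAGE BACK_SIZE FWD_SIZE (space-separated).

After 1 (visit(O)): cur=O back=1 fwd=0
After 2 (back): cur=HOME back=0 fwd=1
After 3 (visit(Q)): cur=Q back=1 fwd=0
After 4 (back): cur=HOME back=0 fwd=1

HOME 0 1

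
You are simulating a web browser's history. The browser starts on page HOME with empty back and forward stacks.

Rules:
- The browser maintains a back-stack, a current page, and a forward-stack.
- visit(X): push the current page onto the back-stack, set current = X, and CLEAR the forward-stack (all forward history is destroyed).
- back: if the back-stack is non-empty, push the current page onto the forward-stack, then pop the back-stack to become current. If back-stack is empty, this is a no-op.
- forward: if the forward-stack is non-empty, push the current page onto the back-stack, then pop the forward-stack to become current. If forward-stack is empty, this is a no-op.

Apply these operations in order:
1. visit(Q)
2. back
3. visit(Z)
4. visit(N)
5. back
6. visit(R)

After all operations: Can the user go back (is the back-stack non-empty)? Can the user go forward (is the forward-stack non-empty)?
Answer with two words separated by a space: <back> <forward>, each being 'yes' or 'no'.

Answer: yes no

Derivation:
After 1 (visit(Q)): cur=Q back=1 fwd=0
After 2 (back): cur=HOME back=0 fwd=1
After 3 (visit(Z)): cur=Z back=1 fwd=0
After 4 (visit(N)): cur=N back=2 fwd=0
After 5 (back): cur=Z back=1 fwd=1
After 6 (visit(R)): cur=R back=2 fwd=0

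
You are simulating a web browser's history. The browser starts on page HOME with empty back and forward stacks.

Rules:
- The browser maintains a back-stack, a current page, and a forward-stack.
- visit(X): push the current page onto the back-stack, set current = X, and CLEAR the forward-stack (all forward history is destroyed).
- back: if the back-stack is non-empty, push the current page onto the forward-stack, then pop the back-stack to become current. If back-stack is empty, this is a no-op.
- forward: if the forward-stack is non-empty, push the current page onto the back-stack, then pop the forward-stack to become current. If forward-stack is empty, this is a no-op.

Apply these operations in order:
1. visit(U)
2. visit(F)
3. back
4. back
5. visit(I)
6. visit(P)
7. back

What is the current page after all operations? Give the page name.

Answer: I

Derivation:
After 1 (visit(U)): cur=U back=1 fwd=0
After 2 (visit(F)): cur=F back=2 fwd=0
After 3 (back): cur=U back=1 fwd=1
After 4 (back): cur=HOME back=0 fwd=2
After 5 (visit(I)): cur=I back=1 fwd=0
After 6 (visit(P)): cur=P back=2 fwd=0
After 7 (back): cur=I back=1 fwd=1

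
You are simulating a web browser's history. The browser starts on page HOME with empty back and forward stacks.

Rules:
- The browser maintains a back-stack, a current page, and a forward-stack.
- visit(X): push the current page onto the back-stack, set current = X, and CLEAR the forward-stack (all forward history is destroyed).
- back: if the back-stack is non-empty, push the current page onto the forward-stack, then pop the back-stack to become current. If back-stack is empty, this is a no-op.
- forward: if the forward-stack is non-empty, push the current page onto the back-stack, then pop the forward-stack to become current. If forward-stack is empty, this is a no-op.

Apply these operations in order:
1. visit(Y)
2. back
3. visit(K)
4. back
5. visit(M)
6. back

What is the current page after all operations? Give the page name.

Answer: HOME

Derivation:
After 1 (visit(Y)): cur=Y back=1 fwd=0
After 2 (back): cur=HOME back=0 fwd=1
After 3 (visit(K)): cur=K back=1 fwd=0
After 4 (back): cur=HOME back=0 fwd=1
After 5 (visit(M)): cur=M back=1 fwd=0
After 6 (back): cur=HOME back=0 fwd=1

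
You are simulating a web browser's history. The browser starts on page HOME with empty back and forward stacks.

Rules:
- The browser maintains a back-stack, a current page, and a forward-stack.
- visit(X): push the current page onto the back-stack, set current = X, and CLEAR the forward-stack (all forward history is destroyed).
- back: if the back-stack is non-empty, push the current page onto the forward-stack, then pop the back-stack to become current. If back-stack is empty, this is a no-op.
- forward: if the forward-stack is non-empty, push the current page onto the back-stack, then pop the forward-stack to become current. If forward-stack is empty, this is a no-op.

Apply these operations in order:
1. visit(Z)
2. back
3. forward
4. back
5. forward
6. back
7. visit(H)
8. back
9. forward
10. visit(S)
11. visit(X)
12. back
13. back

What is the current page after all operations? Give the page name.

After 1 (visit(Z)): cur=Z back=1 fwd=0
After 2 (back): cur=HOME back=0 fwd=1
After 3 (forward): cur=Z back=1 fwd=0
After 4 (back): cur=HOME back=0 fwd=1
After 5 (forward): cur=Z back=1 fwd=0
After 6 (back): cur=HOME back=0 fwd=1
After 7 (visit(H)): cur=H back=1 fwd=0
After 8 (back): cur=HOME back=0 fwd=1
After 9 (forward): cur=H back=1 fwd=0
After 10 (visit(S)): cur=S back=2 fwd=0
After 11 (visit(X)): cur=X back=3 fwd=0
After 12 (back): cur=S back=2 fwd=1
After 13 (back): cur=H back=1 fwd=2

Answer: H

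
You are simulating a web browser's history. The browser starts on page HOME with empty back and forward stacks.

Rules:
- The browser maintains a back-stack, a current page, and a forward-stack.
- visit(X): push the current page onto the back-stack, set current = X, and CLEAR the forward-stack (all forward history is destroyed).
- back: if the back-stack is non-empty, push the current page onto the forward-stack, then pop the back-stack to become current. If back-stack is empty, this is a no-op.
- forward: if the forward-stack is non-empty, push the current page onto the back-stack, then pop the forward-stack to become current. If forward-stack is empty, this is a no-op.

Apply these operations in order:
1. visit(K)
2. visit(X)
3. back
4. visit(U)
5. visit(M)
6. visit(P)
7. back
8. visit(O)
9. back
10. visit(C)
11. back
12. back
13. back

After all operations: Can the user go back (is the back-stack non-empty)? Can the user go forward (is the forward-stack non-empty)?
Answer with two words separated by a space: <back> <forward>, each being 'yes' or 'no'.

Answer: yes yes

Derivation:
After 1 (visit(K)): cur=K back=1 fwd=0
After 2 (visit(X)): cur=X back=2 fwd=0
After 3 (back): cur=K back=1 fwd=1
After 4 (visit(U)): cur=U back=2 fwd=0
After 5 (visit(M)): cur=M back=3 fwd=0
After 6 (visit(P)): cur=P back=4 fwd=0
After 7 (back): cur=M back=3 fwd=1
After 8 (visit(O)): cur=O back=4 fwd=0
After 9 (back): cur=M back=3 fwd=1
After 10 (visit(C)): cur=C back=4 fwd=0
After 11 (back): cur=M back=3 fwd=1
After 12 (back): cur=U back=2 fwd=2
After 13 (back): cur=K back=1 fwd=3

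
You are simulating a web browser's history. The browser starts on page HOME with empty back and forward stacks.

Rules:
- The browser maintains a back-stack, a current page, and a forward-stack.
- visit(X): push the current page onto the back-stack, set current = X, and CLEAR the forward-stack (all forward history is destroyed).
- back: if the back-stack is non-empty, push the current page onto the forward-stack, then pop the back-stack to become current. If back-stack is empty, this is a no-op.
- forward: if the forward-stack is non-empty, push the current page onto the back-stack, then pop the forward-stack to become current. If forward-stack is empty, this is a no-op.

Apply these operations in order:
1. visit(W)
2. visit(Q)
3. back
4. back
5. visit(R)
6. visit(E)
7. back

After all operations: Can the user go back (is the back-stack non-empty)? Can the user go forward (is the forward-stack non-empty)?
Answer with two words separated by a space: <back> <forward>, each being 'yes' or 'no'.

Answer: yes yes

Derivation:
After 1 (visit(W)): cur=W back=1 fwd=0
After 2 (visit(Q)): cur=Q back=2 fwd=0
After 3 (back): cur=W back=1 fwd=1
After 4 (back): cur=HOME back=0 fwd=2
After 5 (visit(R)): cur=R back=1 fwd=0
After 6 (visit(E)): cur=E back=2 fwd=0
After 7 (back): cur=R back=1 fwd=1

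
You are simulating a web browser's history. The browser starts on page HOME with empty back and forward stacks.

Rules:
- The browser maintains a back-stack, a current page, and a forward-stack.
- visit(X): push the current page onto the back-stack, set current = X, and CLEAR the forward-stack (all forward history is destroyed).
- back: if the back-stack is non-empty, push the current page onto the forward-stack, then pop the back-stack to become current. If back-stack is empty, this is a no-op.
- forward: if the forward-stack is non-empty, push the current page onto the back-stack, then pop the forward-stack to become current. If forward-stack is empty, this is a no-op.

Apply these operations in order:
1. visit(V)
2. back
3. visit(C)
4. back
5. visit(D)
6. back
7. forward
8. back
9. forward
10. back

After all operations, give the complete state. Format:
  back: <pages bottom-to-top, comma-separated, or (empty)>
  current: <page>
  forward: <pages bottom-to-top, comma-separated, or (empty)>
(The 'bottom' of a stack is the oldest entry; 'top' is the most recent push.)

Answer: back: (empty)
current: HOME
forward: D

Derivation:
After 1 (visit(V)): cur=V back=1 fwd=0
After 2 (back): cur=HOME back=0 fwd=1
After 3 (visit(C)): cur=C back=1 fwd=0
After 4 (back): cur=HOME back=0 fwd=1
After 5 (visit(D)): cur=D back=1 fwd=0
After 6 (back): cur=HOME back=0 fwd=1
After 7 (forward): cur=D back=1 fwd=0
After 8 (back): cur=HOME back=0 fwd=1
After 9 (forward): cur=D back=1 fwd=0
After 10 (back): cur=HOME back=0 fwd=1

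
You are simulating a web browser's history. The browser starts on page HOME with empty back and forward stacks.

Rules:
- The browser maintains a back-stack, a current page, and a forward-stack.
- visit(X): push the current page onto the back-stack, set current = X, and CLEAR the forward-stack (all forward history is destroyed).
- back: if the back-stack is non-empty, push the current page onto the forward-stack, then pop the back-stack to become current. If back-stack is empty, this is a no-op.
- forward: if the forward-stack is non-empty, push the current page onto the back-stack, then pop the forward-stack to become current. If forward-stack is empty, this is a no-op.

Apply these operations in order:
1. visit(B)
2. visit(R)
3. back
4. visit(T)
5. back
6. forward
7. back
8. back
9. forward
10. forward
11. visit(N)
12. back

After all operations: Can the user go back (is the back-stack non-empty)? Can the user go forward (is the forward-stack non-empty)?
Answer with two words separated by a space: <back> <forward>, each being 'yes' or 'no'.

Answer: yes yes

Derivation:
After 1 (visit(B)): cur=B back=1 fwd=0
After 2 (visit(R)): cur=R back=2 fwd=0
After 3 (back): cur=B back=1 fwd=1
After 4 (visit(T)): cur=T back=2 fwd=0
After 5 (back): cur=B back=1 fwd=1
After 6 (forward): cur=T back=2 fwd=0
After 7 (back): cur=B back=1 fwd=1
After 8 (back): cur=HOME back=0 fwd=2
After 9 (forward): cur=B back=1 fwd=1
After 10 (forward): cur=T back=2 fwd=0
After 11 (visit(N)): cur=N back=3 fwd=0
After 12 (back): cur=T back=2 fwd=1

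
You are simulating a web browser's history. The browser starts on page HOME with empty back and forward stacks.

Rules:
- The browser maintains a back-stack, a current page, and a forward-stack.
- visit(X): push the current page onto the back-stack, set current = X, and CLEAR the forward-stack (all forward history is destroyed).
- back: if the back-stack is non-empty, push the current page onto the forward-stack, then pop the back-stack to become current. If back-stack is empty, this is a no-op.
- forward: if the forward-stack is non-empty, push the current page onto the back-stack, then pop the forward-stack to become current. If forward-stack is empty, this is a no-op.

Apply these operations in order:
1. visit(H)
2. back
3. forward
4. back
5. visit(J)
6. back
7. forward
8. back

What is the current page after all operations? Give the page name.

Answer: HOME

Derivation:
After 1 (visit(H)): cur=H back=1 fwd=0
After 2 (back): cur=HOME back=0 fwd=1
After 3 (forward): cur=H back=1 fwd=0
After 4 (back): cur=HOME back=0 fwd=1
After 5 (visit(J)): cur=J back=1 fwd=0
After 6 (back): cur=HOME back=0 fwd=1
After 7 (forward): cur=J back=1 fwd=0
After 8 (back): cur=HOME back=0 fwd=1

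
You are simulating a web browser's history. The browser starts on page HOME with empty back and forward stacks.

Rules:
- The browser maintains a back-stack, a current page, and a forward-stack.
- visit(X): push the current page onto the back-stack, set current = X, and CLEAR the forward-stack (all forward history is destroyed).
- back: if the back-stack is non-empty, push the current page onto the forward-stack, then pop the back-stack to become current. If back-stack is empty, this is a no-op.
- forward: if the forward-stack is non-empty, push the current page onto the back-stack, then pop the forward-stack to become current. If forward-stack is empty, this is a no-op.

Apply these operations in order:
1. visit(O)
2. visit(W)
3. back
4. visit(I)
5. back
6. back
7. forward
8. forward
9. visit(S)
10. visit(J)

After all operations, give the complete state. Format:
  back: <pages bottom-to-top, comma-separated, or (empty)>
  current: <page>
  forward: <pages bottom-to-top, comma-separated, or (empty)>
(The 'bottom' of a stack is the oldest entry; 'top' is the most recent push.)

After 1 (visit(O)): cur=O back=1 fwd=0
After 2 (visit(W)): cur=W back=2 fwd=0
After 3 (back): cur=O back=1 fwd=1
After 4 (visit(I)): cur=I back=2 fwd=0
After 5 (back): cur=O back=1 fwd=1
After 6 (back): cur=HOME back=0 fwd=2
After 7 (forward): cur=O back=1 fwd=1
After 8 (forward): cur=I back=2 fwd=0
After 9 (visit(S)): cur=S back=3 fwd=0
After 10 (visit(J)): cur=J back=4 fwd=0

Answer: back: HOME,O,I,S
current: J
forward: (empty)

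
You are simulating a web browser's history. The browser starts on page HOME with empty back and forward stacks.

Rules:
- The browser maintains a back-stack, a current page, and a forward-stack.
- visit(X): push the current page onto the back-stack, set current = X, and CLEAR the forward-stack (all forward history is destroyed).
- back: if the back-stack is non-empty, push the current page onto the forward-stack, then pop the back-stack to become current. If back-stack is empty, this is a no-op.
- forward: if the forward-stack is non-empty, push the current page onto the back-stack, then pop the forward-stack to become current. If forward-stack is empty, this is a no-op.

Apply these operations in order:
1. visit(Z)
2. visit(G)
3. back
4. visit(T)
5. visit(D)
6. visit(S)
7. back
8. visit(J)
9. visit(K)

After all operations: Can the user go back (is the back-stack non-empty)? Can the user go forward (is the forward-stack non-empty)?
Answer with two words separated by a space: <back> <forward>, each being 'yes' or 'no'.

Answer: yes no

Derivation:
After 1 (visit(Z)): cur=Z back=1 fwd=0
After 2 (visit(G)): cur=G back=2 fwd=0
After 3 (back): cur=Z back=1 fwd=1
After 4 (visit(T)): cur=T back=2 fwd=0
After 5 (visit(D)): cur=D back=3 fwd=0
After 6 (visit(S)): cur=S back=4 fwd=0
After 7 (back): cur=D back=3 fwd=1
After 8 (visit(J)): cur=J back=4 fwd=0
After 9 (visit(K)): cur=K back=5 fwd=0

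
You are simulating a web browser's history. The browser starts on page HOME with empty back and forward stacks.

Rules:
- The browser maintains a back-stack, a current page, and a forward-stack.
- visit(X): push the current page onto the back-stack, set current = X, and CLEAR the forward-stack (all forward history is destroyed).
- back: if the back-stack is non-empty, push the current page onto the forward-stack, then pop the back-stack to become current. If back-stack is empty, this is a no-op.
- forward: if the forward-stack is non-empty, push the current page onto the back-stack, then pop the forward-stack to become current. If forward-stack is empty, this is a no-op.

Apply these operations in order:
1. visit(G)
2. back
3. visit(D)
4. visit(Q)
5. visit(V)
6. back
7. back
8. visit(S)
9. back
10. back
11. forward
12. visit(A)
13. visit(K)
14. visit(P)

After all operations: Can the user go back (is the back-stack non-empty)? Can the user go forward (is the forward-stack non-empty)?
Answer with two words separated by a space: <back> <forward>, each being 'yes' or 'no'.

Answer: yes no

Derivation:
After 1 (visit(G)): cur=G back=1 fwd=0
After 2 (back): cur=HOME back=0 fwd=1
After 3 (visit(D)): cur=D back=1 fwd=0
After 4 (visit(Q)): cur=Q back=2 fwd=0
After 5 (visit(V)): cur=V back=3 fwd=0
After 6 (back): cur=Q back=2 fwd=1
After 7 (back): cur=D back=1 fwd=2
After 8 (visit(S)): cur=S back=2 fwd=0
After 9 (back): cur=D back=1 fwd=1
After 10 (back): cur=HOME back=0 fwd=2
After 11 (forward): cur=D back=1 fwd=1
After 12 (visit(A)): cur=A back=2 fwd=0
After 13 (visit(K)): cur=K back=3 fwd=0
After 14 (visit(P)): cur=P back=4 fwd=0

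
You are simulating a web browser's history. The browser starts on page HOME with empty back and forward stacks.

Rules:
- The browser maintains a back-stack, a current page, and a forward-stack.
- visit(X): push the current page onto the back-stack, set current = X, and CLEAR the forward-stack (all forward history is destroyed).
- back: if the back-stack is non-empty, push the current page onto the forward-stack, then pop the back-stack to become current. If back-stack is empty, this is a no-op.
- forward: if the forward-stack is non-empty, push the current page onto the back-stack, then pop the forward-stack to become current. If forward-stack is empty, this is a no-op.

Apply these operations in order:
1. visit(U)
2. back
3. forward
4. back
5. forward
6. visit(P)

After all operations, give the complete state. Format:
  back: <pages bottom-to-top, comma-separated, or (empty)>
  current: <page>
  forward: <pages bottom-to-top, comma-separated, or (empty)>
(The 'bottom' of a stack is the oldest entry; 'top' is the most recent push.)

After 1 (visit(U)): cur=U back=1 fwd=0
After 2 (back): cur=HOME back=0 fwd=1
After 3 (forward): cur=U back=1 fwd=0
After 4 (back): cur=HOME back=0 fwd=1
After 5 (forward): cur=U back=1 fwd=0
After 6 (visit(P)): cur=P back=2 fwd=0

Answer: back: HOME,U
current: P
forward: (empty)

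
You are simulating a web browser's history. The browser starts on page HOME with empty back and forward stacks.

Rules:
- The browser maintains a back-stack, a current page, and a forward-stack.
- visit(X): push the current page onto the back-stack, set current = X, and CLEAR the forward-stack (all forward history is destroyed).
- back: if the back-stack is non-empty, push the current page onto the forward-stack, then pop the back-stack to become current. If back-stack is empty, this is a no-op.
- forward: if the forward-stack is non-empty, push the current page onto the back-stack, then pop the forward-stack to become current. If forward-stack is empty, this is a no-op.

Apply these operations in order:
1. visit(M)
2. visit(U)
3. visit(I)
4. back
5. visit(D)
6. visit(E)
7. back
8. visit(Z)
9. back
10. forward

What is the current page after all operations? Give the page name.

Answer: Z

Derivation:
After 1 (visit(M)): cur=M back=1 fwd=0
After 2 (visit(U)): cur=U back=2 fwd=0
After 3 (visit(I)): cur=I back=3 fwd=0
After 4 (back): cur=U back=2 fwd=1
After 5 (visit(D)): cur=D back=3 fwd=0
After 6 (visit(E)): cur=E back=4 fwd=0
After 7 (back): cur=D back=3 fwd=1
After 8 (visit(Z)): cur=Z back=4 fwd=0
After 9 (back): cur=D back=3 fwd=1
After 10 (forward): cur=Z back=4 fwd=0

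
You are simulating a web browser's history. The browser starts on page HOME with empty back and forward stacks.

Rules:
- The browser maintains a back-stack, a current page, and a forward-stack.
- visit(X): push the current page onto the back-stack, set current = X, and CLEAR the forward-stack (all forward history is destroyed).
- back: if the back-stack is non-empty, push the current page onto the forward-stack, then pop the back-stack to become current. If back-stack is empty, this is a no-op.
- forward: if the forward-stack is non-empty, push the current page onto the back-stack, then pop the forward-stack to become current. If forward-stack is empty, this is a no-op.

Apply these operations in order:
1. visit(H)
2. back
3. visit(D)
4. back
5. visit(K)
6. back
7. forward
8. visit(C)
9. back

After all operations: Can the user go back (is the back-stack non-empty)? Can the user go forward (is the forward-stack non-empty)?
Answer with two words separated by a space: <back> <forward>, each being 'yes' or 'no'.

Answer: yes yes

Derivation:
After 1 (visit(H)): cur=H back=1 fwd=0
After 2 (back): cur=HOME back=0 fwd=1
After 3 (visit(D)): cur=D back=1 fwd=0
After 4 (back): cur=HOME back=0 fwd=1
After 5 (visit(K)): cur=K back=1 fwd=0
After 6 (back): cur=HOME back=0 fwd=1
After 7 (forward): cur=K back=1 fwd=0
After 8 (visit(C)): cur=C back=2 fwd=0
After 9 (back): cur=K back=1 fwd=1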